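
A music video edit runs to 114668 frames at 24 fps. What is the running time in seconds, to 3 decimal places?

4777.833 seconds

Running time = 114668 × 1/24 = 28667/6 s ≈ 4777.833 s.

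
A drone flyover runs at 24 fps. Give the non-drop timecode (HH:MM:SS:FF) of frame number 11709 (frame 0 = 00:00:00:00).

00:08:07:21

11709 ÷ 24 = 487 full seconds, remainder 21 frames.
487 s = 0 h 8 min 7 s.
Timecode: 00:08:07:21.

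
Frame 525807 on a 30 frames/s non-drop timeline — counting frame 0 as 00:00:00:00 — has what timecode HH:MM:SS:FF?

04:52:06:27

525807 ÷ 30 = 17526 full seconds, remainder 27 frames.
17526 s = 4 h 52 min 6 s.
Timecode: 04:52:06:27.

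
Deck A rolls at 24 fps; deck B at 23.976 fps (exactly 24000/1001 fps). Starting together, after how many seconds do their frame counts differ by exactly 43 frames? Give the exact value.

43043/24 seconds

The gap grows by |24000/1001 − 24| = 24/1001 frames per second.
Time for a 43-frame gap: 43 ÷ (24/1001) = 43043/24 s.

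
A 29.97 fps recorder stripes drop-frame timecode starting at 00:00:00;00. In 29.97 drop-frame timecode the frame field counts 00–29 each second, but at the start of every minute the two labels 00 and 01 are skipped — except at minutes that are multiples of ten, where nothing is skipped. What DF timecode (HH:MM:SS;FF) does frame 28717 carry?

Each 10-minute DF block holds 10 × 60 × 30 − 9 × 2 = 17982 frames. 28717 ÷ 17982 → 1 full block, remainder 10735.
Within the partial block the first minute is 1800 frames and each further minute 1798, so 5 further minute boundaries passed. Total skipped labels = 18 × 1 + 2 × 5 = 28.
Non-drop label index = 28717 + 28 = 28745; at 30 labels/s that is 00:15:58:05, i.e. DF 00:15:58;05.

00:15:58;05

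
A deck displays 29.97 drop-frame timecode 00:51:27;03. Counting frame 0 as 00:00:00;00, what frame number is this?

As if non-drop at 30 labels/s: (0 × 3600 + 51 × 60 + 27) × 30 + 3 = 92613.
Minute boundaries passed: 51; those not divisible by 10: 51 − 5 = 46; dropped labels = 2 × 46 = 92.
Actual frame index = 92613 − 92 = 92521.

92521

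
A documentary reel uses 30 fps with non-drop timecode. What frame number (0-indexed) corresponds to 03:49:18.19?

frame 412759

Total seconds to the label: (3 × 3600 + 49 × 60 + 18) = 13758.
Frame index = 13758 × 30 + 19 = 412759.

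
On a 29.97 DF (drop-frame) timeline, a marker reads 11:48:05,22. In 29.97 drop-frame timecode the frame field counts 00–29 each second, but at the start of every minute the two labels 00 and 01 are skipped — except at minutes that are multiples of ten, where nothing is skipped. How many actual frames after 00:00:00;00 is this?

1273296

Complete 10-minute blocks: 70, each 17982 frames → 1258740.
Remaining 8 whole minutes in the current block: 1800 + 7 × 1798 = 14386 frames.
Within the current minute: 5 × 30 + 22 − 2 = 170 (labels ;00/;01 skipped at this minute). Total = 1258740 + 14386 + 170 = 1273296.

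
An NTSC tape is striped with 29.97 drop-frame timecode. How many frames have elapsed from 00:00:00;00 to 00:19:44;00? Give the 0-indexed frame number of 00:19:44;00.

35484

Complete 10-minute blocks: 1, each 17982 frames → 17982.
Remaining 9 whole minutes in the current block: 1800 + 8 × 1798 = 16184 frames.
Within the current minute: 44 × 30 + 0 − 2 = 1318 (labels ;00/;01 skipped at this minute). Total = 17982 + 16184 + 1318 = 35484.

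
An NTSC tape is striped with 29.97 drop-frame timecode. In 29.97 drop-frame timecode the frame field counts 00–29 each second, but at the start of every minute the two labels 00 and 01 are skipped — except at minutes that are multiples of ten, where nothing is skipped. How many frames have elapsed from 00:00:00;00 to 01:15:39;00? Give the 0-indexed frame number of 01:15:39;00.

Complete 10-minute blocks: 7, each 17982 frames → 125874.
Remaining 5 whole minutes in the current block: 1800 + 4 × 1798 = 8992 frames.
Within the current minute: 39 × 30 + 0 − 2 = 1168 (labels ;00/;01 skipped at this minute). Total = 125874 + 8992 + 1168 = 136034.

136034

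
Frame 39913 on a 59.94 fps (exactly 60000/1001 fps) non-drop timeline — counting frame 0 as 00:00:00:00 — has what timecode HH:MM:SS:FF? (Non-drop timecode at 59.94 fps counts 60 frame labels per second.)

39913 ÷ 60 = 665 full seconds, remainder 13 frames.
665 s = 0 h 11 min 5 s.
Timecode: 00:11:05:13.

00:11:05:13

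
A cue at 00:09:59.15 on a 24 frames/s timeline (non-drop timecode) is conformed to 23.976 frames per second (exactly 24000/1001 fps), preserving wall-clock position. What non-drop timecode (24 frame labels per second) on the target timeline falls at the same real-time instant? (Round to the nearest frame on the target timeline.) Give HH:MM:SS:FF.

00:09:59:01

Source frame index: (0×3600 + 9×60 + 59) × 24 + 15 = 14391.
Real time: 14391 / (24) = 4797/8 s.
Target frame: (4797/8) × (24000/1001) = 1107000/77 ≈ 14376.623 → 14377.
At 24 labels/s: frame 14377 → 00:09:59:01.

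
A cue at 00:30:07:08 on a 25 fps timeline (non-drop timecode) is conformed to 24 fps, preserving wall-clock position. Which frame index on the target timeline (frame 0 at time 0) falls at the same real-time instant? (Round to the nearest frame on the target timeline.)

frame 43376

Source frame index: (0×3600 + 30×60 + 7) × 25 + 8 = 45183.
Real time: 45183 / (25) = 45183/25 s.
Target frame: (45183/25) × (24) = 1084392/25 ≈ 43375.680 → 43376.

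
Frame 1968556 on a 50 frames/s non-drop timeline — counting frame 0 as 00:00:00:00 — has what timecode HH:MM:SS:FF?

1968556 ÷ 50 = 39371 full seconds, remainder 6 frames.
39371 s = 10 h 56 min 11 s.
Timecode: 10:56:11:06.

10:56:11:06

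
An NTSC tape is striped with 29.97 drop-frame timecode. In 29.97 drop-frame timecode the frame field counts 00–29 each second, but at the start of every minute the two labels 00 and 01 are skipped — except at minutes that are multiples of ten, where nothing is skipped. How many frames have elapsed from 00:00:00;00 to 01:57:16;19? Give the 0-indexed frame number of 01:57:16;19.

210887

As if non-drop at 30 labels/s: (1 × 3600 + 57 × 60 + 16) × 30 + 19 = 211099.
Minute boundaries passed: 117; those not divisible by 10: 117 − 11 = 106; dropped labels = 2 × 106 = 212.
Actual frame index = 211099 − 212 = 210887.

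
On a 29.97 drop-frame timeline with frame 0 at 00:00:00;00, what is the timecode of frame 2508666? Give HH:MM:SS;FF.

23:15:05;28

Ten DF minutes hold 17982 frames, so frame 2508666 lies in block 139 (frames 2499498–2517479) with 9168 frames into that block.
The block's first minute is 1800 frames and the rest 1798 each; 9168 frames reaches minute 5, so 139 × 18 + 5 × 2 = 2512 labels have been skipped so far.
Adding those back, label number 2508666 + 2512 = 2511178 at 30 labels/s is 83705 s + 28 f = 23 h 15 min 5 s frame 28, i.e. 23:15:05;28.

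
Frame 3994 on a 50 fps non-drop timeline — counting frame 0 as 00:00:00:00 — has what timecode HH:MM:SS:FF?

00:01:19:44

3994 ÷ 50 = 79 full seconds, remainder 44 frames.
79 s = 0 h 1 min 19 s.
Timecode: 00:01:19:44.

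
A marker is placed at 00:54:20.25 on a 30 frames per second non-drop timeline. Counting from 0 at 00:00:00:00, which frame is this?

Total seconds to the label: (0 × 3600 + 54 × 60 + 20) = 3260.
Frame index = 3260 × 30 + 25 = 97825.

97825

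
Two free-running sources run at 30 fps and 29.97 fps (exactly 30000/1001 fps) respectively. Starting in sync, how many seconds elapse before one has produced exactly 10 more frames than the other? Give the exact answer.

The gap grows by |30000/1001 − 30| = 30/1001 frames per second.
Time for a 10-frame gap: 10 ÷ (30/1001) = 1001/3 s.

1001/3 seconds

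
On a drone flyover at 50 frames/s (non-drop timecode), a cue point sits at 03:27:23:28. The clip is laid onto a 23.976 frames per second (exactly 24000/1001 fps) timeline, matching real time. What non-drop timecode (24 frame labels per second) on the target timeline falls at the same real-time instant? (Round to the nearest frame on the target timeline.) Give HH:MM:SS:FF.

03:27:11:03

Source frame index: (3×3600 + 27×60 + 23) × 50 + 28 = 622178.
Real time: 622178 / (50) = 311089/25 s.
Target frame: (311089/25) × (24000/1001) = 298645440/1001 ≈ 298347.093 → 298347.
At 24 labels/s: frame 298347 → 03:27:11:03.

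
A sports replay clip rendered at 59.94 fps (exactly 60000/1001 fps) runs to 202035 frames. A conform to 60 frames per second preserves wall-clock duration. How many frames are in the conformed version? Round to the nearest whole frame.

202237 frames

Frames at target rate = 202035 × (60) / (60000/1001) = 40447407/200 ≈ 202237.035.
Nearest whole frame: 202237.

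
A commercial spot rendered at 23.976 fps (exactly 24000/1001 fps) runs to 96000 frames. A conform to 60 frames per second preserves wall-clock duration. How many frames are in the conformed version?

240240 frames

Target frames = source frames × (target rate / source rate) = 96000 × (60)/(24000/1001) = 96000 × 1001/400 = 240240.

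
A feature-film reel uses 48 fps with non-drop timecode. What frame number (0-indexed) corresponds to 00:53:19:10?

frame 153562

Total seconds to the label: (0 × 3600 + 53 × 60 + 19) = 3199.
Frame index = 3199 × 48 + 10 = 153562.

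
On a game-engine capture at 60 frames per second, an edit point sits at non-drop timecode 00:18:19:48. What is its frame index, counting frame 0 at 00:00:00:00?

frame 65988

Total seconds to the label: (0 × 3600 + 18 × 60 + 19) = 1099.
Frame index = 1099 × 60 + 48 = 65988.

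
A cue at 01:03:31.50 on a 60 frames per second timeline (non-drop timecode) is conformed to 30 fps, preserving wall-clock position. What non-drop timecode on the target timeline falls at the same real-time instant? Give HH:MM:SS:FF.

Source frame index: (1×3600 + 3×60 + 31) × 60 + 50 = 228710.
Real time: 228710 / (60) = 22871/6 s.
Target frame: (22871/6) × (30) = 114355.
At 30 labels/s: frame 114355 → 01:03:31:25.

01:03:31:25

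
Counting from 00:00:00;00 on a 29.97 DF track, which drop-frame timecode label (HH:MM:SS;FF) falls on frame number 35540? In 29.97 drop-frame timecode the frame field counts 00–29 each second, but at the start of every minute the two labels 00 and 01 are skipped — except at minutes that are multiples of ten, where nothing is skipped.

00:19:45;26

Ten DF minutes hold 17982 frames, so frame 35540 lies in block 1 (frames 17982–35963) with 17558 frames into that block.
The block's first minute is 1800 frames and the rest 1798 each; 17558 frames reaches minute 9, so 1 × 18 + 9 × 2 = 36 labels have been skipped so far.
Adding those back, label number 35540 + 36 = 35576 at 30 labels/s is 1185 s + 26 f = 0 h 19 min 45 s frame 26, i.e. 00:19:45;26.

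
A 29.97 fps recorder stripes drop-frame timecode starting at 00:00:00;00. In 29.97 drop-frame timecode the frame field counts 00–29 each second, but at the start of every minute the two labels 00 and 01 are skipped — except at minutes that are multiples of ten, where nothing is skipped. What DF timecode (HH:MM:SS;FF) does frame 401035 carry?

03:43:01;07

Each 10-minute DF block holds 10 × 60 × 30 − 9 × 2 = 17982 frames. 401035 ÷ 17982 → 22 full blocks, remainder 5431.
Within the partial block the first minute is 1800 frames and each further minute 1798, so 3 further minute boundaries passed. Total skipped labels = 18 × 22 + 2 × 3 = 402.
Non-drop label index = 401035 + 402 = 401437; at 30 labels/s that is 03:43:01:07, i.e. DF 03:43:01;07.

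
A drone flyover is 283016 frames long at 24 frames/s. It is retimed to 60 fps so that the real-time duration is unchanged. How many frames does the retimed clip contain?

Target frames = source frames × (target rate / source rate) = 283016 × (60)/(24) = 283016 × 5/2 = 707540.

707540 frames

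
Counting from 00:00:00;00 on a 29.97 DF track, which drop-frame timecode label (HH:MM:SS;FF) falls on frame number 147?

00:00:04;27

Each 10-minute DF block holds 10 × 60 × 30 − 9 × 2 = 17982 frames. 147 ÷ 17982 → 0 full blocks, remainder 147.
Within the partial block the first minute is 1800 frames and each further minute 1798, so 0 further minute boundaries passed. Total skipped labels = 18 × 0 + 2 × 0 = 0.
Non-drop label index = 147 + 0 = 147; at 30 labels/s that is 00:00:04:27, i.e. DF 00:00:04;27.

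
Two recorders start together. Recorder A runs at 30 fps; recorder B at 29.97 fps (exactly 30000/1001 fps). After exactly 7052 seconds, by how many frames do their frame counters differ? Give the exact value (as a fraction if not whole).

211560/1001 frames

A emits 30 × 7052 = 211560 frames; B emits 30000/1001 × 7052 = 211560000/1001.
Difference = 211560/1001 frames (≈ 211.3487); B is behind A.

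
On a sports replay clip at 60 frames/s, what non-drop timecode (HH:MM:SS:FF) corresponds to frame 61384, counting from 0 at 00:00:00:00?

61384 ÷ 60 = 1023 full seconds, remainder 4 frames.
1023 s = 0 h 17 min 3 s.
Timecode: 00:17:03:04.

00:17:03:04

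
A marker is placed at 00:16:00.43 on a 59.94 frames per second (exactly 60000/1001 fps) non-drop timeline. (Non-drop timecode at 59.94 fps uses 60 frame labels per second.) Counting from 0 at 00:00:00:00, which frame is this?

Total seconds to the label: (0 × 3600 + 16 × 60 + 0) = 960.
Frame index = 960 × 60 + 43 = 57643.

57643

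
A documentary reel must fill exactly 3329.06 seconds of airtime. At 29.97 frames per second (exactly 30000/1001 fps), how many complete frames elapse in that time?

99772 frames

Frames = 3329.06 × 30000/1001 = 14267400/143 ≈ 99772.0280.
Complete frames: 99772.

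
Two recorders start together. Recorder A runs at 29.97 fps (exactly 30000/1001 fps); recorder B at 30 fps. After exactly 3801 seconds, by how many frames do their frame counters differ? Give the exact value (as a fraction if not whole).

A emits 30000/1001 × 3801 = 16290000/143 frames; B emits 30 × 3801 = 114030.
Difference = 16290/143 frames (≈ 113.9161); B is ahead of A.

16290/143 frames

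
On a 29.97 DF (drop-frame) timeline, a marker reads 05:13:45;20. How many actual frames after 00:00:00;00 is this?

As if non-drop at 30 labels/s: (5 × 3600 + 13 × 60 + 45) × 30 + 20 = 564770.
Minute boundaries passed: 313; those not divisible by 10: 313 − 31 = 282; dropped labels = 2 × 282 = 564.
Actual frame index = 564770 − 564 = 564206.

564206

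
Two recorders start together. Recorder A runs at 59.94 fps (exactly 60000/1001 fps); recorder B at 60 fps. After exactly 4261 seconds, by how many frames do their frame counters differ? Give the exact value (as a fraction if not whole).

A emits 60000/1001 × 4261 = 255660000/1001 frames; B emits 60 × 4261 = 255660.
Difference = 255660/1001 frames (≈ 255.4046); B is ahead of A.

255660/1001 frames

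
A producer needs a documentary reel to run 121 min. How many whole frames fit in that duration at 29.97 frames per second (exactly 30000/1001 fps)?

217582 frames

121 min = 7260 s.
Frames = 7260 × 30000/1001 = 19800000/91 ≈ 217582.4176.
Complete frames: 217582.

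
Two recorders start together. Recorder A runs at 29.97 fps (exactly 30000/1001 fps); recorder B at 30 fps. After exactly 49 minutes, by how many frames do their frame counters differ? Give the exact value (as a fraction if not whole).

49 min = 2940 s.
A emits 30000/1001 × 2940 = 12600000/143 frames; B emits 30 × 2940 = 88200.
Difference = 12600/143 frames (≈ 88.1119); B is ahead of A.

12600/143 frames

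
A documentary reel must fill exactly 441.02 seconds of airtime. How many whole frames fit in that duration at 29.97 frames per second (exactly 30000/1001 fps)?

13217 frames

Frames = 441.02 × 30000/1001 = 13230600/1001 ≈ 13217.3826.
Complete frames: 13217.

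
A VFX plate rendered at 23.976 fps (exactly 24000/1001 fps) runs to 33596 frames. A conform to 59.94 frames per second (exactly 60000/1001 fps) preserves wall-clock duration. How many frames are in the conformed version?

83990 frames

Target frames = source frames × (target rate / source rate) = 33596 × (60000/1001)/(24000/1001) = 33596 × 5/2 = 83990.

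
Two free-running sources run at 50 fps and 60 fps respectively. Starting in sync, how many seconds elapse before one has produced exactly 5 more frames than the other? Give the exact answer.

The gap grows by |60 − 50| = 10 frames per second.
Time for a 5-frame gap: 5 ÷ (10) = 0.5 s.

0.5 seconds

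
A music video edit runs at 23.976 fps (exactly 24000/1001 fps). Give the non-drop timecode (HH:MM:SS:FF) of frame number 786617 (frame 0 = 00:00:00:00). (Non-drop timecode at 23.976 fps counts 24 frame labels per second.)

786617 ÷ 24 = 32775 full seconds, remainder 17 frames.
32775 s = 9 h 6 min 15 s.
Timecode: 09:06:15:17.

09:06:15:17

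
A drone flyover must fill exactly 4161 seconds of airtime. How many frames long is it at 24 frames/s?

99864 frames

Frames = 4161 × 24 = 99864.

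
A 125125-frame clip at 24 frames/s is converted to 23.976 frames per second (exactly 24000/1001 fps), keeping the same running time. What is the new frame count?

Target frames = source frames × (target rate / source rate) = 125125 × (24000/1001)/(24) = 125125 × 1000/1001 = 125000.

125000 frames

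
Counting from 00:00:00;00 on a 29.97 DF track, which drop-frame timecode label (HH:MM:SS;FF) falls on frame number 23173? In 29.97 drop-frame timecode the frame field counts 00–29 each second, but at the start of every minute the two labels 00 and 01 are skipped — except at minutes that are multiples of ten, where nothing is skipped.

Ten DF minutes hold 17982 frames, so frame 23173 lies in block 1 (frames 17982–35963) with 5191 frames into that block.
The block's first minute is 1800 frames and the rest 1798 each; 5191 frames reaches minute 2, so 1 × 18 + 2 × 2 = 22 labels have been skipped so far.
Adding those back, label number 23173 + 22 = 23195 at 30 labels/s is 773 s + 5 f = 0 h 12 min 53 s frame 5, i.e. 00:12:53;05.

00:12:53;05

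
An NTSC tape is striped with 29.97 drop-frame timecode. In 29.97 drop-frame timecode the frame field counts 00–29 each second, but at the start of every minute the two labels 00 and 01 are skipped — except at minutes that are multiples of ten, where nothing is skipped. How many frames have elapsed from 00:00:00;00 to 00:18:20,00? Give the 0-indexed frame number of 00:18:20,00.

32966

As if non-drop at 30 labels/s: (0 × 3600 + 18 × 60 + 20) × 30 + 0 = 33000.
Minute boundaries passed: 18; those not divisible by 10: 18 − 1 = 17; dropped labels = 2 × 17 = 34.
Actual frame index = 33000 − 34 = 32966.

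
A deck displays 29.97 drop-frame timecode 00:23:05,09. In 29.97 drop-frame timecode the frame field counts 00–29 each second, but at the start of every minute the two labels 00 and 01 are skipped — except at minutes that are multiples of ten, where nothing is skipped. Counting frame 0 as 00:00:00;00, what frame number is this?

41517

As if non-drop at 30 labels/s: (0 × 3600 + 23 × 60 + 5) × 30 + 9 = 41559.
Minute boundaries passed: 23; those not divisible by 10: 23 − 2 = 21; dropped labels = 2 × 21 = 42.
Actual frame index = 41559 − 42 = 41517.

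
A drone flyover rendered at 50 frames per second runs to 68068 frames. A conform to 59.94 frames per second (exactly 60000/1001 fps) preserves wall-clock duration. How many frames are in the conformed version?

81600 frames

Target frames = source frames × (target rate / source rate) = 68068 × (60000/1001)/(50) = 68068 × 1200/1001 = 81600.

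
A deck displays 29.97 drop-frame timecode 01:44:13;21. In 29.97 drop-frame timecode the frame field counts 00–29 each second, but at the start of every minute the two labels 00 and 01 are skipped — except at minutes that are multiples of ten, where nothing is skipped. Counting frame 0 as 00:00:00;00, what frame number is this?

187423

As if non-drop at 30 labels/s: (1 × 3600 + 44 × 60 + 13) × 30 + 21 = 187611.
Minute boundaries passed: 104; those not divisible by 10: 104 − 10 = 94; dropped labels = 2 × 94 = 188.
Actual frame index = 187611 − 188 = 187423.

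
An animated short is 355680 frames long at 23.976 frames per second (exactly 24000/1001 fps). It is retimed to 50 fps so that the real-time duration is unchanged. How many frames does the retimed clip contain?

741741 frames

Target frames = source frames × (target rate / source rate) = 355680 × (50)/(24000/1001) = 355680 × 1001/480 = 741741.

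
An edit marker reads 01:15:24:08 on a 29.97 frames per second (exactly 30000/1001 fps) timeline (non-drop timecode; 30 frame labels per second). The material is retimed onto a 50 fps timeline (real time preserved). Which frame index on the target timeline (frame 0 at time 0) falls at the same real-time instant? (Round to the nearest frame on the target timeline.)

Source frame index: (1×3600 + 15×60 + 24) × 30 + 8 = 135728.
Real time: 135728 / (30000/1001) = 8491483/1875 s.
Target frame: (8491483/1875) × (50) = 16982966/75 ≈ 226439.547 → 226440.

frame 226440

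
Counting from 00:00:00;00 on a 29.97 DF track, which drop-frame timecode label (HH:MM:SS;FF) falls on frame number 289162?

02:40:48;10

Ten DF minutes hold 17982 frames, so frame 289162 lies in block 16 (frames 287712–305693) with 1450 frames into that block.
The block's first minute is 1800 frames and the rest 1798 each; 1450 frames reaches minute 0, so 16 × 18 + 0 × 2 = 288 labels have been skipped so far.
Adding those back, label number 289162 + 288 = 289450 at 30 labels/s is 9648 s + 10 f = 2 h 40 min 48 s frame 10, i.e. 02:40:48;10.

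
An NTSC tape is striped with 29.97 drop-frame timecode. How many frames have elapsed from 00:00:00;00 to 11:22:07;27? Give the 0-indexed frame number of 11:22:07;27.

1226609

As if non-drop at 30 labels/s: (11 × 3600 + 22 × 60 + 7) × 30 + 27 = 1227837.
Minute boundaries passed: 682; those not divisible by 10: 682 − 68 = 614; dropped labels = 2 × 614 = 1228.
Actual frame index = 1227837 − 1228 = 1226609.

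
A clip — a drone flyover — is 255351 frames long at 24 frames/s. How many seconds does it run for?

10639.625 seconds

Running time = 255351 / (24) = 10639.625 s.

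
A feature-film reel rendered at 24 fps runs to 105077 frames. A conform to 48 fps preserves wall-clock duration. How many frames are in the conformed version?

Frames at target rate = 105077 × (48) / (24) = 210154.

210154 frames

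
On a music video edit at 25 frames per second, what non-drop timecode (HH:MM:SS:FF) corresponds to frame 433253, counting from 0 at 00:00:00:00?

04:48:50:03

433253 ÷ 25 = 17330 full seconds, remainder 3 frames.
17330 s = 4 h 48 min 50 s.
Timecode: 04:48:50:03.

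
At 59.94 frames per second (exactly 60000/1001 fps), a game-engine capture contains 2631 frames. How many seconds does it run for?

43.89385 seconds

Running time = 2631 / (60000/1001) = 43.89385 s.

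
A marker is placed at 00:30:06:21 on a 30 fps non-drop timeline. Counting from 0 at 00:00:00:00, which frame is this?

54201

Total seconds to the label: (0 × 3600 + 30 × 60 + 6) = 1806.
Frame index = 1806 × 30 + 21 = 54201.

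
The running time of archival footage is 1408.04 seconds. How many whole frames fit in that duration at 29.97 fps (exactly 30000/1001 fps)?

42199 frames

Frames = 1408.04 × 30000/1001 = 42241200/1001 ≈ 42199.0010.
Complete frames: 42199.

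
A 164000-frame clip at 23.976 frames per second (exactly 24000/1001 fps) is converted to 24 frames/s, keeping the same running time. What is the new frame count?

164164 frames

Target frames = source frames × (target rate / source rate) = 164000 × (24)/(24000/1001) = 164000 × 1001/1000 = 164164.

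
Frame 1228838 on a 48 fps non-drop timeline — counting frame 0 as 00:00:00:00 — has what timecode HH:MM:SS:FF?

1228838 ÷ 48 = 25600 full seconds, remainder 38 frames.
25600 s = 7 h 6 min 40 s.
Timecode: 07:06:40:38.

07:06:40:38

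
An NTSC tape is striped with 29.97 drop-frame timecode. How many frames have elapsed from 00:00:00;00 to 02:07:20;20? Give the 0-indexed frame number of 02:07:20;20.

228990

Complete 10-minute blocks: 12, each 17982 frames → 215784.
Remaining 7 whole minutes in the current block: 1800 + 6 × 1798 = 12588 frames.
Within the current minute: 20 × 30 + 20 − 2 = 618 (labels ;00/;01 skipped at this minute). Total = 215784 + 12588 + 618 = 228990.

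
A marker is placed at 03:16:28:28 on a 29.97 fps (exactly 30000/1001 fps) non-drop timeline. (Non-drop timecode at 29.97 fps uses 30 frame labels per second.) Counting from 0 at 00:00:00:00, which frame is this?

Total seconds to the label: (3 × 3600 + 16 × 60 + 28) = 11788.
Frame index = 11788 × 30 + 28 = 353668.

frame 353668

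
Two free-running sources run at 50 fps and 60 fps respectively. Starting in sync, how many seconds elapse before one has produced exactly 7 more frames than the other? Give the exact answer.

The gap grows by |60 − 50| = 10 frames per second.
Time for a 7-frame gap: 7 ÷ (10) = 0.7 s.

0.7 seconds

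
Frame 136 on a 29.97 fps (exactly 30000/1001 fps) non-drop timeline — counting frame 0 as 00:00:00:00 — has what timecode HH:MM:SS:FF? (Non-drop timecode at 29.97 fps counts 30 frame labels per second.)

00:00:04:16

136 ÷ 30 = 4 full seconds, remainder 16 frames.
4 s = 0 h 0 min 4 s.
Timecode: 00:00:04:16.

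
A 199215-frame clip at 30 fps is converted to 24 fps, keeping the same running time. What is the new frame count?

159372 frames

Target frames = source frames × (target rate / source rate) = 199215 × (24)/(30) = 199215 × 4/5 = 159372.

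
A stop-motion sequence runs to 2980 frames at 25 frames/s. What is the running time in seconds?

Running time = 2980 / (25) = 119.2 s.

119.2 seconds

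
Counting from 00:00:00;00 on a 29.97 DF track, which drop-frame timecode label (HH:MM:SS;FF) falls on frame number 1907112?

17:40:34;00

Each 10-minute DF block holds 10 × 60 × 30 − 9 × 2 = 17982 frames. 1907112 ÷ 17982 → 106 full blocks, remainder 1020.
Within the partial block the first minute is 1800 frames and each further minute 1798, so 0 further minute boundaries passed. Total skipped labels = 18 × 106 + 2 × 0 = 1908.
Non-drop label index = 1907112 + 1908 = 1909020; at 30 labels/s that is 17:40:34:00, i.e. DF 17:40:34;00.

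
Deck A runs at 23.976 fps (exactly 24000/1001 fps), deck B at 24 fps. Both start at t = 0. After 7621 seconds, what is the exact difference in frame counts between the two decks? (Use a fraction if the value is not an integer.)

A emits 24000/1001 × 7621 = 182904000/1001 frames; B emits 24 × 7621 = 182904.
Difference = 182904/1001 frames (≈ 182.7213); B is ahead of A.

182904/1001 frames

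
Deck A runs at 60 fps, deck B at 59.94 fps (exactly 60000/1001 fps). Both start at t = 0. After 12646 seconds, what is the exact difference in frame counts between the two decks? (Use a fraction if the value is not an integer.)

A emits 60 × 12646 = 758760 frames; B emits 60000/1001 × 12646 = 758760000/1001.
Difference = 758760/1001 frames (≈ 758.0020); B is behind A.

758760/1001 frames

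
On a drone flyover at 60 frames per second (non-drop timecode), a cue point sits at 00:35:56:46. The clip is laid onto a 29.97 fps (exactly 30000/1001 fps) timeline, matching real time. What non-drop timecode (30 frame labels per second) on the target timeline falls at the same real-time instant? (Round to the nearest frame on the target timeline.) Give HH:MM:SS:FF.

00:35:54:18

Source frame index: (0×3600 + 35×60 + 56) × 60 + 46 = 129406.
Real time: 129406 / (60) = 64703/30 s.
Target frame: (64703/30) × (30000/1001) = 64703000/1001 ≈ 64638.362 → 64638.
At 30 labels/s: frame 64638 → 00:35:54:18.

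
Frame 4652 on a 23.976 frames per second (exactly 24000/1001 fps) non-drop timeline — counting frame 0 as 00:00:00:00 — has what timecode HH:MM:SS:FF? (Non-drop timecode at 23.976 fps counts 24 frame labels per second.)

00:03:13:20

4652 ÷ 24 = 193 full seconds, remainder 20 frames.
193 s = 0 h 3 min 13 s.
Timecode: 00:03:13:20.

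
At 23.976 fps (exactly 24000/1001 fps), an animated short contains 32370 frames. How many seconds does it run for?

Running time = 32370 / (24000/1001) = 1350.09875 s.

1350.09875 seconds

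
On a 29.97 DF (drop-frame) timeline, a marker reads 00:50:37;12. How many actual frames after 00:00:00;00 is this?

91032

As if non-drop at 30 labels/s: (0 × 3600 + 50 × 60 + 37) × 30 + 12 = 91122.
Minute boundaries passed: 50; those not divisible by 10: 50 − 5 = 45; dropped labels = 2 × 45 = 90.
Actual frame index = 91122 − 90 = 91032.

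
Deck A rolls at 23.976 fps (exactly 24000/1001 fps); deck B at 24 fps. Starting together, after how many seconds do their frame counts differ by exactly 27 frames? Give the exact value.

1126.125 seconds

The gap grows by |24 − 24000/1001| = 24/1001 frames per second.
Time for a 27-frame gap: 27 ÷ (24/1001) = 1126.125 s.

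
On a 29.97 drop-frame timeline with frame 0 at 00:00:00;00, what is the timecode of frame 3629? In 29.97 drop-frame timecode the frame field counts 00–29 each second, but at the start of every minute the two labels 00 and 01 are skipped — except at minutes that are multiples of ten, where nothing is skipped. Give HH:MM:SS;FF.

00:02:01;03

Each 10-minute DF block holds 10 × 60 × 30 − 9 × 2 = 17982 frames. 3629 ÷ 17982 → 0 full blocks, remainder 3629.
Within the partial block the first minute is 1800 frames and each further minute 1798, so 2 further minute boundaries passed. Total skipped labels = 18 × 0 + 2 × 2 = 4.
Non-drop label index = 3629 + 4 = 3633; at 30 labels/s that is 00:02:01:03, i.e. DF 00:02:01;03.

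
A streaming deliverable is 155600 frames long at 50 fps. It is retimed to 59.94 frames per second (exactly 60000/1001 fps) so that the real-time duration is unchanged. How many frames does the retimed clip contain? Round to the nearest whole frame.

Frames at target rate = 155600 × (60000/1001) / (50) = 186720000/1001 ≈ 186533.467.
Nearest whole frame: 186533.

186533 frames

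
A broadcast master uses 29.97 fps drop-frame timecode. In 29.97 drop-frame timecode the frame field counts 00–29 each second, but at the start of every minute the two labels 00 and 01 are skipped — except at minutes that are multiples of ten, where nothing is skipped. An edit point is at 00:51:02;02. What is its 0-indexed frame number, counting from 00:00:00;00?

91770

As if non-drop at 30 labels/s: (0 × 3600 + 51 × 60 + 2) × 30 + 2 = 91862.
Minute boundaries passed: 51; those not divisible by 10: 51 − 5 = 46; dropped labels = 2 × 46 = 92.
Actual frame index = 91862 − 92 = 91770.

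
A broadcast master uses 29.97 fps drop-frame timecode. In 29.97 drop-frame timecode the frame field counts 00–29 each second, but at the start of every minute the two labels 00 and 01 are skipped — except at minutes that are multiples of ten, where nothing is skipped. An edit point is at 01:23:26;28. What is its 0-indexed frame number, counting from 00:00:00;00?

As if non-drop at 30 labels/s: (1 × 3600 + 23 × 60 + 26) × 30 + 28 = 150208.
Minute boundaries passed: 83; those not divisible by 10: 83 − 8 = 75; dropped labels = 2 × 75 = 150.
Actual frame index = 150208 − 150 = 150058.

150058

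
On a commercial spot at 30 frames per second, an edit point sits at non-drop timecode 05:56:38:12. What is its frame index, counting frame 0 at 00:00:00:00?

frame 641952

Total seconds to the label: (5 × 3600 + 56 × 60 + 38) = 21398.
Frame index = 21398 × 30 + 12 = 641952.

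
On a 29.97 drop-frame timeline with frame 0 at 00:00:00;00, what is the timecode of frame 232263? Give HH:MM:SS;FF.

Ten DF minutes hold 17982 frames, so frame 232263 lies in block 12 (frames 215784–233765) with 16479 frames into that block.
The block's first minute is 1800 frames and the rest 1798 each; 16479 frames reaches minute 9, so 12 × 18 + 9 × 2 = 234 labels have been skipped so far.
Adding those back, label number 232263 + 234 = 232497 at 30 labels/s is 7749 s + 27 f = 2 h 9 min 9 s frame 27, i.e. 02:09:09;27.

02:09:09;27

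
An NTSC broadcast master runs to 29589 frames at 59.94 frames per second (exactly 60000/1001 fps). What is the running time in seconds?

493.64315 seconds

Running time = 29589 / (60000/1001) = 493.64315 s.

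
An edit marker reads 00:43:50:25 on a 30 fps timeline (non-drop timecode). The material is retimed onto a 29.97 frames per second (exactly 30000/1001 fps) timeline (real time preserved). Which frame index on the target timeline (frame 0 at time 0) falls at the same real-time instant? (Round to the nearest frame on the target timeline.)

Source frame index: (0×3600 + 43×60 + 50) × 30 + 25 = 78925.
Real time: 78925 / (30) = 15785/6 s.
Target frame: (15785/6) × (30000/1001) = 1025000/13 ≈ 78846.154 → 78846.

frame 78846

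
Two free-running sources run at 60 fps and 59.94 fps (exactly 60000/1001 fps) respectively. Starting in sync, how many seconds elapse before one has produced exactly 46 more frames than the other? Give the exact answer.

23023/30 seconds

The gap grows by |60000/1001 − 60| = 60/1001 frames per second.
Time for a 46-frame gap: 46 ÷ (60/1001) = 23023/30 s.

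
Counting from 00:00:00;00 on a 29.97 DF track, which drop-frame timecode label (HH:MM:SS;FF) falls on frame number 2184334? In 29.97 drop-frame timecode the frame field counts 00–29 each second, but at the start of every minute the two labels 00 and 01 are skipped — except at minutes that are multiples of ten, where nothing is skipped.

Each 10-minute DF block holds 10 × 60 × 30 − 9 × 2 = 17982 frames. 2184334 ÷ 17982 → 121 full blocks, remainder 8512.
Within the partial block the first minute is 1800 frames and each further minute 1798, so 4 further minute boundaries passed. Total skipped labels = 18 × 121 + 2 × 4 = 2186.
Non-drop label index = 2184334 + 2186 = 2186520; at 30 labels/s that is 20:14:44:00, i.e. DF 20:14:44;00.

20:14:44;00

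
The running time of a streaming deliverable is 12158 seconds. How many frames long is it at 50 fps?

Frames = 12158 × 50 = 607900.

607900 frames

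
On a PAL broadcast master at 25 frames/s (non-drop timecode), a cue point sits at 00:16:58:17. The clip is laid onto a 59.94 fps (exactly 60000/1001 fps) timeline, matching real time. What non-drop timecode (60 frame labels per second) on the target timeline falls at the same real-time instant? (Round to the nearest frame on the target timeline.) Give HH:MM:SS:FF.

00:16:57:40

Source frame index: (0×3600 + 16×60 + 58) × 25 + 17 = 25467.
Real time: 25467 / (25) = 25467/25 s.
Target frame: (25467/25) × (60000/1001) = 4701600/77 ≈ 61059.740 → 61060.
At 60 labels/s: frame 61060 → 00:16:57:40.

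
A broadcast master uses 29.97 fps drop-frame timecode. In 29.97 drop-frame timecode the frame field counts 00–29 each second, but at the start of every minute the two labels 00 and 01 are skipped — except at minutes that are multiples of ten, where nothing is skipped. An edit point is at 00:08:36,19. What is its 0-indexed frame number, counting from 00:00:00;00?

As if non-drop at 30 labels/s: (0 × 3600 + 8 × 60 + 36) × 30 + 19 = 15499.
Minute boundaries passed: 8; those not divisible by 10: 8 − 0 = 8; dropped labels = 2 × 8 = 16.
Actual frame index = 15499 − 16 = 15483.

15483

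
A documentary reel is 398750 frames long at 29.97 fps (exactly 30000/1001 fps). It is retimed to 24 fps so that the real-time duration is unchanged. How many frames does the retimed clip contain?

Target frames = source frames × (target rate / source rate) = 398750 × (24)/(30000/1001) = 398750 × 1001/1250 = 319319.

319319 frames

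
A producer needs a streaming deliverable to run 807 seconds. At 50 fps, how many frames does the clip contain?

Frames = 807 × 50 = 40350.

40350 frames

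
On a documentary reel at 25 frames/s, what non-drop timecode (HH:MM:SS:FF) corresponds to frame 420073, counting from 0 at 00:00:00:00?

04:40:02:23

420073 ÷ 25 = 16802 full seconds, remainder 23 frames.
16802 s = 4 h 40 min 2 s.
Timecode: 04:40:02:23.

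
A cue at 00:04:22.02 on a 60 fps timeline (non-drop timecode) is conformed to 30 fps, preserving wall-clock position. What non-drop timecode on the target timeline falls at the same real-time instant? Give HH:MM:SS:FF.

Source frame index: (0×3600 + 4×60 + 22) × 60 + 2 = 15722.
Real time: 15722 / (60) = 7861/30 s.
Target frame: (7861/30) × (30) = 7861.
At 30 labels/s: frame 7861 → 00:04:22:01.

00:04:22:01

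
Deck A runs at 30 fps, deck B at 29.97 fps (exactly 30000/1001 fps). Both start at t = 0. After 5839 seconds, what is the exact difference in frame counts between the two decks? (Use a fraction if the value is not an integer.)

A emits 30 × 5839 = 175170 frames; B emits 30000/1001 × 5839 = 175170000/1001.
Difference = 175170/1001 frames (≈ 174.9950); B is behind A.

175170/1001 frames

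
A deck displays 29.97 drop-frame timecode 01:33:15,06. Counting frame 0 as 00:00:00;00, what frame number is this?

Complete 10-minute blocks: 9, each 17982 frames → 161838.
Remaining 3 whole minutes in the current block: 1800 + 2 × 1798 = 5396 frames.
Within the current minute: 15 × 30 + 6 − 2 = 454 (labels ;00/;01 skipped at this minute). Total = 161838 + 5396 + 454 = 167688.

167688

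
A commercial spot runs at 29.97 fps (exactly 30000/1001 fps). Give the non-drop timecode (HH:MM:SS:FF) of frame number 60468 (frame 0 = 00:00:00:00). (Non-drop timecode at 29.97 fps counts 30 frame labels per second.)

00:33:35:18

60468 ÷ 30 = 2015 full seconds, remainder 18 frames.
2015 s = 0 h 33 min 35 s.
Timecode: 00:33:35:18.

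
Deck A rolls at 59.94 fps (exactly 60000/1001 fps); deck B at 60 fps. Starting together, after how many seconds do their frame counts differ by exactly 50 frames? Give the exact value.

5005/6 seconds

The gap grows by |60 − 60000/1001| = 60/1001 frames per second.
Time for a 50-frame gap: 50 ÷ (60/1001) = 5005/6 s.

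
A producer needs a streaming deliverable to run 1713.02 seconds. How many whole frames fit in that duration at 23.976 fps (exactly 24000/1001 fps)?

Frames = 1713.02 × 24000/1001 = 41112480/1001 ≈ 41071.4086.
Complete frames: 41071.

41071 frames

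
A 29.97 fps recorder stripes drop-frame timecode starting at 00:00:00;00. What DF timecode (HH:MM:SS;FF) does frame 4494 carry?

00:02:29;28

Ten DF minutes hold 17982 frames, so frame 4494 lies in block 0 (frames 0–17981) with 4494 frames into that block.
The block's first minute is 1800 frames and the rest 1798 each; 4494 frames reaches minute 2, so 0 × 18 + 2 × 2 = 4 labels have been skipped so far.
Adding those back, label number 4494 + 4 = 4498 at 30 labels/s is 149 s + 28 f = 0 h 2 min 29 s frame 28, i.e. 00:02:29;28.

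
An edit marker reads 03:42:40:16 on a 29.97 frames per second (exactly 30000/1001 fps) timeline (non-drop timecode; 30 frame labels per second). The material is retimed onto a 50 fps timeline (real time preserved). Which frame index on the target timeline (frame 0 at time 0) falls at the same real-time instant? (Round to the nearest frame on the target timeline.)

Source frame index: (3×3600 + 42×60 + 40) × 30 + 16 = 400816.
Real time: 400816 / (30000/1001) = 25076051/1875 s.
Target frame: (25076051/1875) × (50) = 50152102/75 ≈ 668694.693 → 668695.

frame 668695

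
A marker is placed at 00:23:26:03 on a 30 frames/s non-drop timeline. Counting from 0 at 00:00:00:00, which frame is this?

Total seconds to the label: (0 × 3600 + 23 × 60 + 26) = 1406.
Frame index = 1406 × 30 + 3 = 42183.

frame 42183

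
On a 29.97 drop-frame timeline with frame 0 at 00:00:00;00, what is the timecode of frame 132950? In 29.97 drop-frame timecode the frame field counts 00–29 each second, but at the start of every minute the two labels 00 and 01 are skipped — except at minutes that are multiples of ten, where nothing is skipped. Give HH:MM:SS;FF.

01:13:56;02

Ten DF minutes hold 17982 frames, so frame 132950 lies in block 7 (frames 125874–143855) with 7076 frames into that block.
The block's first minute is 1800 frames and the rest 1798 each; 7076 frames reaches minute 3, so 7 × 18 + 3 × 2 = 132 labels have been skipped so far.
Adding those back, label number 132950 + 132 = 133082 at 30 labels/s is 4436 s + 2 f = 1 h 13 min 56 s frame 2, i.e. 01:13:56;02.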